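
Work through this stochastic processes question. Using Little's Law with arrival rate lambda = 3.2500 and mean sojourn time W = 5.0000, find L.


Little's Law: L = lambda * W
= 3.2500 * 5.0000
= 16.2500

16.2500


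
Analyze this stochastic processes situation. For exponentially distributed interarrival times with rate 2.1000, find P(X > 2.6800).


P(X > t) = exp(-lambda * t)
= exp(-2.1000 * 2.6800)
= exp(-5.6280) = 0.0036

0.0036


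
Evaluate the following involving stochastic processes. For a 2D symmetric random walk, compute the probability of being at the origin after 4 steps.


P = C(4,2)^2 / 4^4
= 6^2 / 256
= 36 / 256
= 0.1406

0.1406


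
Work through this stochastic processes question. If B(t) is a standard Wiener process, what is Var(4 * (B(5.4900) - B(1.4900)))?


Var(alpha*(B(t)-B(s))) = alpha^2 * (t-s)
= 4^2 * (5.4900 - 1.4900)
= 16 * 4.0000
= 64.0000

64.0000


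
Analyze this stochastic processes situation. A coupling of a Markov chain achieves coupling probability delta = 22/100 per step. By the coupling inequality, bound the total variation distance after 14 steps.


TV distance bound <= (1-delta)^n
= (1 - 0.2200)^14
= 0.7800^14
= 0.0309

0.0309


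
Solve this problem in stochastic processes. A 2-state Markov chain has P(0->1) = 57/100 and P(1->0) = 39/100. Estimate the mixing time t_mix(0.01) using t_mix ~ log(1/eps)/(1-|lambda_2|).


lambda_2 = |1 - p01 - p10| = |1 - 0.5700 - 0.3900| = 0.0400
t_mix ~ log(1/eps)/(1 - |lambda_2|)
= log(100)/(1 - 0.0400) = 4.6052/0.9600
= 4.7971

4.7971


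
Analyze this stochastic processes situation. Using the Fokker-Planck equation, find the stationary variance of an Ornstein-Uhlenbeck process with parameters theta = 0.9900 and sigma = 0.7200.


Stationary variance = sigma^2 / (2*theta)
= 0.7200^2 / (2*0.9900)
= 0.5184 / 1.9800
= 0.2618

0.2618


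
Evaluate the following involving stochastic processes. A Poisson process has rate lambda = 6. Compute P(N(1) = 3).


P(N(t)=k) = (lambda*t)^k * exp(-lambda*t) / k!
lambda*t = 6
= 6^3 * exp(-6) / 3!
= 216 * 0.0025 / 6
= 0.0892

0.0892


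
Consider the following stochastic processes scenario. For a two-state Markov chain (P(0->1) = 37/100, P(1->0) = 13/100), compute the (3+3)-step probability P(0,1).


P^6 = P^3 * P^3
Computing via matrix multiplication of the transition matrix.
Entry (0,1) of P^6 = 0.7284

0.7284


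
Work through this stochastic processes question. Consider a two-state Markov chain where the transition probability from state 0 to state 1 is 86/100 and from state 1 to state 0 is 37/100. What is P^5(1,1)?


Computing P^5 by matrix multiplication.
P = [[0.1400, 0.8600], [0.3700, 0.6300]]
After raising P to the power 5:
P^5(1,1) = 0.6990

0.6990


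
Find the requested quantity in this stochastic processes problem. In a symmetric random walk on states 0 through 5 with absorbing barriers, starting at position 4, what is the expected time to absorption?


For symmetric RW on 0,...,N with absorbing barriers, E(i) = i*(N-i)
E(4) = 4 * 1 = 4

4


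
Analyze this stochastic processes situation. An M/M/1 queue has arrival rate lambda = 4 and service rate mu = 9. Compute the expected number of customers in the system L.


rho = 4/9 = 0.4444
L = rho/(1-rho)
= 0.4444/0.5556
= 0.8000

0.8000


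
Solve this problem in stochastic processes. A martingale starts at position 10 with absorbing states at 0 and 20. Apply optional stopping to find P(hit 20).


By optional stopping theorem: E(M at tau) = M(0) = 10
P(hit 20)*20 + P(hit 0)*0 = 10
P(hit 20) = (10 - 0)/(20 - 0) = 1/2 = 0.5000

0.5000


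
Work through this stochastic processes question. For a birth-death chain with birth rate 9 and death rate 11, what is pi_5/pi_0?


For birth-death process, pi_n/pi_0 = (lambda/mu)^n
= (9/11)^5
= 0.3666

0.3666


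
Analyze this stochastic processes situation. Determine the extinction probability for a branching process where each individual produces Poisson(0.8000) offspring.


Since mu = 0.8000 <= 1, extinction probability = 1.

1.0000


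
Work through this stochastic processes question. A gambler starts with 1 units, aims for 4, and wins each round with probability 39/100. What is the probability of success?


Gambler's ruin formula:
r = q/p = 0.6100/0.3900 = 1.5641
P(win) = (1 - r^i)/(1 - r^N)
= (1 - 1.5641^1)/(1 - 1.5641^4)
= 0.1132

0.1132


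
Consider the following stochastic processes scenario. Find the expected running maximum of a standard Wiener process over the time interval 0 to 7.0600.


E(max B(s)) = sqrt(2t/pi)
= sqrt(2*7.0600/pi)
= sqrt(4.4945)
= 2.1200

2.1200


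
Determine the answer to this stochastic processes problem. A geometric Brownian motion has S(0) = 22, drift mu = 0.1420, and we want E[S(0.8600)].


E[S(t)] = S(0) * exp(mu * t)
= 22 * exp(0.1420 * 0.8600)
= 22 * 1.1299
= 24.8576

24.8576


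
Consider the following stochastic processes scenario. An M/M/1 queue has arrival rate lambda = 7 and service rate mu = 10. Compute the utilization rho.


rho = lambda/mu
= 7/10
= 0.7000

0.7000


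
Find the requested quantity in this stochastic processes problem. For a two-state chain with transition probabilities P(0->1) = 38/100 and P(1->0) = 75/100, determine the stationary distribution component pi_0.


Stationary distribution: pi_0 = p10/(p01+p10), pi_1 = p01/(p01+p10)
p01 = 0.3800, p10 = 0.7500
pi_0 = 0.6637

0.6637


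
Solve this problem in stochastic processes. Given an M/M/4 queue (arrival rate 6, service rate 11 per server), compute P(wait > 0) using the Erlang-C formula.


a = lambda/mu = 0.5455
rho = a/c = 0.1364
Erlang-C formula applied:
C(c,a) = 0.0025

0.0025


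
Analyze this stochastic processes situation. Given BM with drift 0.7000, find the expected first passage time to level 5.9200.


Expected first passage time = a/mu
= 5.9200/0.7000
= 8.4571

8.4571


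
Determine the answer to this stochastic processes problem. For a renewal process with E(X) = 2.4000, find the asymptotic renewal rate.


Long-run renewal rate = 1/E(X)
= 1/2.4000
= 0.4167

0.4167


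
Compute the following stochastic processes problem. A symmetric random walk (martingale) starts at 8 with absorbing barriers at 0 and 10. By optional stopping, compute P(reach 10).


By optional stopping theorem: E(M at tau) = M(0) = 8
P(hit 10)*10 + P(hit 0)*0 = 8
P(hit 10) = (8 - 0)/(10 - 0) = 4/5 = 0.8000

0.8000


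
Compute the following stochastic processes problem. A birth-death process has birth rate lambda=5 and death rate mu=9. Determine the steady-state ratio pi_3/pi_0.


For birth-death process, pi_n/pi_0 = (lambda/mu)^n
= (5/9)^3
= 0.1715

0.1715


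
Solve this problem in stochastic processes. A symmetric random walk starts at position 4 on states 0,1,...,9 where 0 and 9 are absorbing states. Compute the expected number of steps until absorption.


For symmetric RW on 0,...,N with absorbing barriers, E(i) = i*(N-i)
E(4) = 4 * 5 = 20

20


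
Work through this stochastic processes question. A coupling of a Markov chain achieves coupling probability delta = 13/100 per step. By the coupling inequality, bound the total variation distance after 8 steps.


TV distance bound <= (1-delta)^n
= (1 - 0.1300)^8
= 0.8700^8
= 0.3282

0.3282


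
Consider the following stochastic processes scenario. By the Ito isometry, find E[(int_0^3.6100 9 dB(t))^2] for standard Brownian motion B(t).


By Ito isometry: E[(int f dB)^2] = int f^2 dt
= 9^2 * 3.6100
= 81 * 3.6100 = 292.4100

292.4100


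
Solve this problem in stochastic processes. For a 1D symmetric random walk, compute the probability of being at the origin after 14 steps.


P(S(14) = 0) = C(14,7) / 4^7
= 3432 / 16384
= 0.2095

0.2095


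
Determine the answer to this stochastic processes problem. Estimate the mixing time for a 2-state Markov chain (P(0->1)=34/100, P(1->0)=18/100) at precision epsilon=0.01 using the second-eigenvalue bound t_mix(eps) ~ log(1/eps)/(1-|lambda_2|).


lambda_2 = |1 - p01 - p10| = |1 - 0.3400 - 0.1800| = 0.4800
t_mix ~ log(1/eps)/(1 - |lambda_2|)
= log(100)/(1 - 0.4800) = 4.6052/0.5200
= 8.8561

8.8561


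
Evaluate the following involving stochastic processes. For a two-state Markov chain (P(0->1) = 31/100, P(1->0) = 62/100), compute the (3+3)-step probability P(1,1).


P^6 = P^3 * P^3
Computing via matrix multiplication of the transition matrix.
Entry (1,1) of P^6 = 0.3333

0.3333


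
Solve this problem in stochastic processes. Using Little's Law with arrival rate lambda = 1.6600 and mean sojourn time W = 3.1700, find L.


Little's Law: L = lambda * W
= 1.6600 * 3.1700
= 5.2622

5.2622


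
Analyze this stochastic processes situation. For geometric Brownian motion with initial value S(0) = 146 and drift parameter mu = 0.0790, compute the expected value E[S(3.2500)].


E[S(t)] = S(0) * exp(mu * t)
= 146 * exp(0.0790 * 3.2500)
= 146 * 1.2927
= 188.7374

188.7374


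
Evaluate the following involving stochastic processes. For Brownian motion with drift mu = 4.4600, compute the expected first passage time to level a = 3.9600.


Expected first passage time = a/mu
= 3.9600/4.4600
= 0.8879

0.8879


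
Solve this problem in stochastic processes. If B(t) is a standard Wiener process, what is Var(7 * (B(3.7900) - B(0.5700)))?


Var(alpha*(B(t)-B(s))) = alpha^2 * (t-s)
= 7^2 * (3.7900 - 0.5700)
= 49 * 3.2200
= 157.7800

157.7800


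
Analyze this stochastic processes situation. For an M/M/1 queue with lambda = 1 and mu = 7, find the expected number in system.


rho = 1/7 = 0.1429
L = rho/(1-rho)
= 0.1429/0.8571
= 0.1667

0.1667


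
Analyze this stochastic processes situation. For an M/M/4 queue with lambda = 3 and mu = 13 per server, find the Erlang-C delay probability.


a = lambda/mu = 0.2308
rho = a/c = 0.0577
Erlang-C formula applied:
C(c,a) = 9.9560e-05

9.9560e-05


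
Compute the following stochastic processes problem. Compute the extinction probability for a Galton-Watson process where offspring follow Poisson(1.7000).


Since mu = 1.7000 > 1, extinction prob q < 1.
Solve s = exp(mu*(s-1)) iteratively.
q = 0.3088

0.3088


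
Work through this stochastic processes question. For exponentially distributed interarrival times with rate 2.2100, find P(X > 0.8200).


P(X > t) = exp(-lambda * t)
= exp(-2.2100 * 0.8200)
= exp(-1.8122) = 0.1633

0.1633


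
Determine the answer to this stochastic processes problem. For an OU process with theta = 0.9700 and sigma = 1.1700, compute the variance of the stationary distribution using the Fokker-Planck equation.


Stationary variance = sigma^2 / (2*theta)
= 1.1700^2 / (2*0.9700)
= 1.3689 / 1.9400
= 0.7056

0.7056


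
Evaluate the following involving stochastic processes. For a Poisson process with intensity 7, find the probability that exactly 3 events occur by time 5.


P(N(t)=k) = (lambda*t)^k * exp(-lambda*t) / k!
lambda*t = 35
= 35^3 * exp(-35) / 3!
= 42875 * 6.3051e-16 / 6
= 4.5055e-12

4.5055e-12


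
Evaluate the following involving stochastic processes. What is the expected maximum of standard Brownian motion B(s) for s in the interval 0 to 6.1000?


E(max B(s)) = sqrt(2t/pi)
= sqrt(2*6.1000/pi)
= sqrt(3.8834)
= 1.9706

1.9706


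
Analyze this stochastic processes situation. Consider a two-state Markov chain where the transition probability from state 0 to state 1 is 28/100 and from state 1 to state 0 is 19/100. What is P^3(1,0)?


Computing P^3 by matrix multiplication.
P = [[0.7200, 0.2800], [0.1900, 0.8100]]
After raising P to the power 3:
P^3(1,0) = 0.3441

0.3441


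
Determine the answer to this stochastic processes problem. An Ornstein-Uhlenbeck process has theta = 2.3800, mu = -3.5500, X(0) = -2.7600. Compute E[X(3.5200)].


E[X(t)] = mu + (X(0) - mu)*exp(-theta*t)
= -3.5500 + (-2.7600 - -3.5500)*exp(-2.3800*3.5200)
= -3.5500 + 0.7900 * 2.2996e-04
= -3.5498

-3.5498


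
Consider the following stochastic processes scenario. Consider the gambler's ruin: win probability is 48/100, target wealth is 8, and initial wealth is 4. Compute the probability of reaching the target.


Gambler's ruin formula:
r = q/p = 0.5200/0.4800 = 1.0833
P(win) = (1 - r^i)/(1 - r^N)
= (1 - 1.0833^4)/(1 - 1.0833^8)
= 0.4206

0.4206


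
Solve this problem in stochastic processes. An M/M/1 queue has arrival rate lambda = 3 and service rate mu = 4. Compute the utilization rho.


rho = lambda/mu
= 3/4
= 0.7500

0.7500


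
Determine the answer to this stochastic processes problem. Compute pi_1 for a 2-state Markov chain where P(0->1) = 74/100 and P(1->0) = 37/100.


Stationary distribution: pi_0 = p10/(p01+p10), pi_1 = p01/(p01+p10)
p01 = 0.7400, p10 = 0.3700
pi_1 = 0.6667

0.6667


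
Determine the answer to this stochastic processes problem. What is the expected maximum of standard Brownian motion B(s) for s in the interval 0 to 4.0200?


E(max B(s)) = sqrt(2t/pi)
= sqrt(2*4.0200/pi)
= sqrt(2.5592)
= 1.5998

1.5998


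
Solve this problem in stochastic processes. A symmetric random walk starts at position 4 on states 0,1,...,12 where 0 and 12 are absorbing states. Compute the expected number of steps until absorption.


For symmetric RW on 0,...,N with absorbing barriers, E(i) = i*(N-i)
E(4) = 4 * 8 = 32

32


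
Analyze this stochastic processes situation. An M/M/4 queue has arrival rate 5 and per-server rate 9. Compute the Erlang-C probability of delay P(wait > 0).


a = lambda/mu = 0.5556
rho = a/c = 0.1389
Erlang-C formula applied:
C(c,a) = 0.0026

0.0026


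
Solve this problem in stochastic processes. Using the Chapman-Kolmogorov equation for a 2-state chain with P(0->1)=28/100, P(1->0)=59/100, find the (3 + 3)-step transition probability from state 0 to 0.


P^6 = P^3 * P^3
Computing via matrix multiplication of the transition matrix.
Entry (0,0) of P^6 = 0.6782

0.6782


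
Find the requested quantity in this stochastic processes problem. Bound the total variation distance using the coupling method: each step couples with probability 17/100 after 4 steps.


TV distance bound <= (1-delta)^n
= (1 - 0.1700)^4
= 0.8300^4
= 0.4746

0.4746


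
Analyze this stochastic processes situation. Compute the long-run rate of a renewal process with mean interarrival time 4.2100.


Long-run renewal rate = 1/E(X)
= 1/4.2100
= 0.2375

0.2375


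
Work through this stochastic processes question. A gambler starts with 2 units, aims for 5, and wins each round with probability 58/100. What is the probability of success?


Gambler's ruin formula:
r = q/p = 0.4200/0.5800 = 0.7241
P(win) = (1 - r^i)/(1 - r^N)
= (1 - 0.7241^2)/(1 - 0.7241^5)
= 0.5939

0.5939


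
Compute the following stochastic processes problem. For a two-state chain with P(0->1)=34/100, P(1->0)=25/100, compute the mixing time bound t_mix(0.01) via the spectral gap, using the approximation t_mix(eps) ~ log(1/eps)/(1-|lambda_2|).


lambda_2 = |1 - p01 - p10| = |1 - 0.3400 - 0.2500| = 0.4100
t_mix ~ log(1/eps)/(1 - |lambda_2|)
= log(100)/(1 - 0.4100) = 4.6052/0.5900
= 7.8054

7.8054


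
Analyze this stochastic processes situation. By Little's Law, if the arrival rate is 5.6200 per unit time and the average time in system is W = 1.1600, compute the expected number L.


Little's Law: L = lambda * W
= 5.6200 * 1.1600
= 6.5192

6.5192


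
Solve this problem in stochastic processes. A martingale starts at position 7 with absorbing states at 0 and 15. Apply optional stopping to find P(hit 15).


By optional stopping theorem: E(M at tau) = M(0) = 7
P(hit 15)*15 + P(hit 0)*0 = 7
P(hit 15) = (7 - 0)/(15 - 0) = 7/15 = 0.4667

0.4667


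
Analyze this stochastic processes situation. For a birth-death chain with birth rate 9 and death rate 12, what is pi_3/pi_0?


For birth-death process, pi_n/pi_0 = (lambda/mu)^n
= (9/12)^3
= 0.4219

0.4219


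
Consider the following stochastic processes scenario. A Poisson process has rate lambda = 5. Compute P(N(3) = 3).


P(N(t)=k) = (lambda*t)^k * exp(-lambda*t) / k!
lambda*t = 15
= 15^3 * exp(-15) / 3!
= 3375 * 3.0590e-07 / 6
= 1.7207e-04

1.7207e-04


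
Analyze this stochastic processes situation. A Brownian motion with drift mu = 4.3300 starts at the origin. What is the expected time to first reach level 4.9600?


Expected first passage time = a/mu
= 4.9600/4.3300
= 1.1455

1.1455


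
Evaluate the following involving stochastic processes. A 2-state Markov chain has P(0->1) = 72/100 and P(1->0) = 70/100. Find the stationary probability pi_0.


Stationary distribution: pi_0 = p10/(p01+p10), pi_1 = p01/(p01+p10)
p01 = 0.7200, p10 = 0.7000
pi_0 = 0.4930

0.4930


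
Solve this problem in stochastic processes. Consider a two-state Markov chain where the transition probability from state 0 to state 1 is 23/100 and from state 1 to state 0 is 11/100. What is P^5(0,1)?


Computing P^5 by matrix multiplication.
P = [[0.7700, 0.2300], [0.1100, 0.8900]]
After raising P to the power 5:
P^5(0,1) = 0.5918

0.5918


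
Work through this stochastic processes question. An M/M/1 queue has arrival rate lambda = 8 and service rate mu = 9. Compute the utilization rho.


rho = lambda/mu
= 8/9
= 0.8889

0.8889


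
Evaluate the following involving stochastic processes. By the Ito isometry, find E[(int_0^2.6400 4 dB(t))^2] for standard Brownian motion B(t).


By Ito isometry: E[(int f dB)^2] = int f^2 dt
= 4^2 * 2.6400
= 16 * 2.6400 = 42.2400

42.2400


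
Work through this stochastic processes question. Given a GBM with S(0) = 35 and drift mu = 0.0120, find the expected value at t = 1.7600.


E[S(t)] = S(0) * exp(mu * t)
= 35 * exp(0.0120 * 1.7600)
= 35 * 1.0213
= 35.7471

35.7471


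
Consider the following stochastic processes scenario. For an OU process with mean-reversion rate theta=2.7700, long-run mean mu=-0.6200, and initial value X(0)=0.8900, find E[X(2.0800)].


E[X(t)] = mu + (X(0) - mu)*exp(-theta*t)
= -0.6200 + (0.8900 - -0.6200)*exp(-2.7700*2.0800)
= -0.6200 + 1.5100 * 0.0031
= -0.6152

-0.6152


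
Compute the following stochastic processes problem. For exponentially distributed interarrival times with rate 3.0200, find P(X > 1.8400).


P(X > t) = exp(-lambda * t)
= exp(-3.0200 * 1.8400)
= exp(-5.5568) = 0.0039

0.0039


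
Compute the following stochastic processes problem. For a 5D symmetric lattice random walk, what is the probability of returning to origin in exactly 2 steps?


P(return in 2 steps) = P(reverse first step) = 1/(2d)
= 1/10
= 0.1000

0.1000


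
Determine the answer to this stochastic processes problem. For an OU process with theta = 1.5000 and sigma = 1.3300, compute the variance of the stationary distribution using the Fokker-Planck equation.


Stationary variance = sigma^2 / (2*theta)
= 1.3300^2 / (2*1.5000)
= 1.7689 / 3.0000
= 0.5896

0.5896


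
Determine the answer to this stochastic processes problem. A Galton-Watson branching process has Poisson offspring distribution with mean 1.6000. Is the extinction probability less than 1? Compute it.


Since mu = 1.6000 > 1, extinction prob q < 1.
Solve s = exp(mu*(s-1)) iteratively.
q = 0.3580

0.3580


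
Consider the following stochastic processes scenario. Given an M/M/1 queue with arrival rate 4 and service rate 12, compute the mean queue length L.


rho = 4/12 = 0.3333
L = rho/(1-rho)
= 0.3333/0.6667
= 0.5000

0.5000


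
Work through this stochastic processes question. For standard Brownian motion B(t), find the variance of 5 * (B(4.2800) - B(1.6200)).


Var(alpha*(B(t)-B(s))) = alpha^2 * (t-s)
= 5^2 * (4.2800 - 1.6200)
= 25 * 2.6600
= 66.5000

66.5000


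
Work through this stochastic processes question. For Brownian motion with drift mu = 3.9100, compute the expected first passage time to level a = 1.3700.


Expected first passage time = a/mu
= 1.3700/3.9100
= 0.3504

0.3504


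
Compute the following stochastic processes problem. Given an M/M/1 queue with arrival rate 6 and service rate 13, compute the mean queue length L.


rho = 6/13 = 0.4615
L = rho/(1-rho)
= 0.4615/0.5385
= 0.8571

0.8571


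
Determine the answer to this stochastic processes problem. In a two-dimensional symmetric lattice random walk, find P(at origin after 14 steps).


P = C(14,7)^2 / 4^14
= 3432^2 / 268435456
= 11778624 / 268435456
= 0.0439

0.0439


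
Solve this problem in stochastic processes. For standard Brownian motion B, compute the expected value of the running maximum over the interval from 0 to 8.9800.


E(max B(s)) = sqrt(2t/pi)
= sqrt(2*8.9800/pi)
= sqrt(5.7168)
= 2.3910

2.3910


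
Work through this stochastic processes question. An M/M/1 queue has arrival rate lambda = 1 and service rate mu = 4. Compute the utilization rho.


rho = lambda/mu
= 1/4
= 0.2500

0.2500


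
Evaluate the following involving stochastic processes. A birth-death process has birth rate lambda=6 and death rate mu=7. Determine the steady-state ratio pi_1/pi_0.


For birth-death process, pi_n/pi_0 = (lambda/mu)^n
= (6/7)^1
= 0.8571

0.8571


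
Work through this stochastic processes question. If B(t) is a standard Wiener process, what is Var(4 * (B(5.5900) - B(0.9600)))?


Var(alpha*(B(t)-B(s))) = alpha^2 * (t-s)
= 4^2 * (5.5900 - 0.9600)
= 16 * 4.6300
= 74.0800

74.0800


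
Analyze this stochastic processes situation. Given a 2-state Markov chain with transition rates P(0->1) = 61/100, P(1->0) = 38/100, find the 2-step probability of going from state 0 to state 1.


Computing P^2 by matrix multiplication.
P = [[0.3900, 0.6100], [0.3800, 0.6200]]
After raising P to the power 2:
P^2(0,1) = 0.6161

0.6161


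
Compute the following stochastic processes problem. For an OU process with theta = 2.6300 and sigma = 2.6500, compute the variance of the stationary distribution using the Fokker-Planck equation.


Stationary variance = sigma^2 / (2*theta)
= 2.6500^2 / (2*2.6300)
= 7.0225 / 5.2600
= 1.3351

1.3351


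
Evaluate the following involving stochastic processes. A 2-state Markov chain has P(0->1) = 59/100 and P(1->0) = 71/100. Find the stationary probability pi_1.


Stationary distribution: pi_0 = p10/(p01+p10), pi_1 = p01/(p01+p10)
p01 = 0.5900, p10 = 0.7100
pi_1 = 0.4538

0.4538


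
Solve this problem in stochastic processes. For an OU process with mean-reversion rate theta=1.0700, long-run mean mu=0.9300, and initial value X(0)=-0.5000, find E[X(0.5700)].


E[X(t)] = mu + (X(0) - mu)*exp(-theta*t)
= 0.9300 + (-0.5000 - 0.9300)*exp(-1.0700*0.5700)
= 0.9300 + -1.4300 * 0.5434
= 0.1529

0.1529


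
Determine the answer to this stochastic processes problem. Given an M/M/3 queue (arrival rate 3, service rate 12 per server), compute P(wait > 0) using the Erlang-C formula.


a = lambda/mu = 0.2500
rho = a/c = 0.0833
Erlang-C formula applied:
C(c,a) = 0.0022

0.0022


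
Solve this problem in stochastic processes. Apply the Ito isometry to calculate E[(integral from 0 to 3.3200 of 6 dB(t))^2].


By Ito isometry: E[(int f dB)^2] = int f^2 dt
= 6^2 * 3.3200
= 36 * 3.3200 = 119.5200

119.5200


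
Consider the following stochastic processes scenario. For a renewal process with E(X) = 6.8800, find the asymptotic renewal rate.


Long-run renewal rate = 1/E(X)
= 1/6.8800
= 0.1453

0.1453


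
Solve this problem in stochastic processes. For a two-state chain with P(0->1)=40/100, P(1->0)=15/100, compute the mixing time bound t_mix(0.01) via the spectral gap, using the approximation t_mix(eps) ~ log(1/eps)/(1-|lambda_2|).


lambda_2 = |1 - p01 - p10| = |1 - 0.4000 - 0.1500| = 0.4500
t_mix ~ log(1/eps)/(1 - |lambda_2|)
= log(100)/(1 - 0.4500) = 4.6052/0.5500
= 8.3730

8.3730


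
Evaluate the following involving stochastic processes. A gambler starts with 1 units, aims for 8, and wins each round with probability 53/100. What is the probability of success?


Gambler's ruin formula:
r = q/p = 0.4700/0.5300 = 0.8868
P(win) = (1 - r^i)/(1 - r^N)
= (1 - 0.8868^1)/(1 - 0.8868^8)
= 0.1833

0.1833


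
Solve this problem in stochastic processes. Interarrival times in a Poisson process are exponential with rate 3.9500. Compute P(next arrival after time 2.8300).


P(X > t) = exp(-lambda * t)
= exp(-3.9500 * 2.8300)
= exp(-11.1785) = 1.3971e-05

1.3971e-05


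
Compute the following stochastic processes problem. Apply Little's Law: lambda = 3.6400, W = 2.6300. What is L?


Little's Law: L = lambda * W
= 3.6400 * 2.6300
= 9.5732

9.5732


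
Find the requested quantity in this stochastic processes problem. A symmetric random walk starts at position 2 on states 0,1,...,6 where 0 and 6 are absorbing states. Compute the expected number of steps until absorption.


For symmetric RW on 0,...,N with absorbing barriers, E(i) = i*(N-i)
E(2) = 2 * 4 = 8

8


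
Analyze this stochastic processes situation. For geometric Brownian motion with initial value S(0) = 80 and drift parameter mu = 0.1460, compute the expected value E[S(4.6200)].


E[S(t)] = S(0) * exp(mu * t)
= 80 * exp(0.1460 * 4.6200)
= 80 * 1.9631
= 157.0472

157.0472


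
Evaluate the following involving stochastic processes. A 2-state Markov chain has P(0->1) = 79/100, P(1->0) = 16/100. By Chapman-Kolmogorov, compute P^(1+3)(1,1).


P^4 = P^1 * P^3
Computing via matrix multiplication of the transition matrix.
Entry (1,1) of P^4 = 0.8316

0.8316


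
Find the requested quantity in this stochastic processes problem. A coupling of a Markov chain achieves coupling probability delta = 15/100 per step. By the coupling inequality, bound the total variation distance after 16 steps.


TV distance bound <= (1-delta)^n
= (1 - 0.1500)^16
= 0.8500^16
= 0.0743

0.0743


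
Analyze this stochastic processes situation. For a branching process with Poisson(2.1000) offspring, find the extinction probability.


Since mu = 2.1000 > 1, extinction prob q < 1.
Solve s = exp(mu*(s-1)) iteratively.
q = 0.1779

0.1779


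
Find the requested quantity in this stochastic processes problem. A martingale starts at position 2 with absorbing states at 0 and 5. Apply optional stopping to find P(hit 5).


By optional stopping theorem: E(M at tau) = M(0) = 2
P(hit 5)*5 + P(hit 0)*0 = 2
P(hit 5) = (2 - 0)/(5 - 0) = 2/5 = 0.4000

0.4000


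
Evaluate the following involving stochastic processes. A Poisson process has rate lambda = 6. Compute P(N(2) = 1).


P(N(t)=k) = (lambda*t)^k * exp(-lambda*t) / k!
lambda*t = 12
= 12^1 * exp(-12) / 1!
= 12 * 6.1442e-06 / 1
= 7.3731e-05

7.3731e-05


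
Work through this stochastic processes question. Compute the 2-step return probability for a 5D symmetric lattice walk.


P(return in 2 steps) = P(reverse first step) = 1/(2d)
= 1/10
= 0.1000

0.1000


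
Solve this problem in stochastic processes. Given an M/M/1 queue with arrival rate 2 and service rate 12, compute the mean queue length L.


rho = 2/12 = 0.1667
L = rho/(1-rho)
= 0.1667/0.8333
= 0.2000

0.2000


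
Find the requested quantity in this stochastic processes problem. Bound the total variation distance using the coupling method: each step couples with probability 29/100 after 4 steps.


TV distance bound <= (1-delta)^n
= (1 - 0.2900)^4
= 0.7100^4
= 0.2541

0.2541


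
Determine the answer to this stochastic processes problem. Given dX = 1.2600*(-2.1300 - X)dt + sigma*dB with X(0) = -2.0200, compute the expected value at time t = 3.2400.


E[X(t)] = mu + (X(0) - mu)*exp(-theta*t)
= -2.1300 + (-2.0200 - -2.1300)*exp(-1.2600*3.2400)
= -2.1300 + 0.1100 * 0.0169
= -2.1281

-2.1281


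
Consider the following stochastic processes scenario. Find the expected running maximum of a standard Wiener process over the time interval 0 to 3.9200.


E(max B(s)) = sqrt(2t/pi)
= sqrt(2*3.9200/pi)
= sqrt(2.4955)
= 1.5797

1.5797


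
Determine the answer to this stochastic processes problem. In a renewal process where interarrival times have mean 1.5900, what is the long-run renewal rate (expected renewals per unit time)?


Long-run renewal rate = 1/E(X)
= 1/1.5900
= 0.6289

0.6289


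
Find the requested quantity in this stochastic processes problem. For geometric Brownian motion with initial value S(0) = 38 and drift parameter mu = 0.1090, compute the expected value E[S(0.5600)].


E[S(t)] = S(0) * exp(mu * t)
= 38 * exp(0.1090 * 0.5600)
= 38 * 1.0629
= 40.3918

40.3918


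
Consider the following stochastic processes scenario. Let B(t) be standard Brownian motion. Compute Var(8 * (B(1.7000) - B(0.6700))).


Var(alpha*(B(t)-B(s))) = alpha^2 * (t-s)
= 8^2 * (1.7000 - 0.6700)
= 64 * 1.0300
= 65.9200

65.9200


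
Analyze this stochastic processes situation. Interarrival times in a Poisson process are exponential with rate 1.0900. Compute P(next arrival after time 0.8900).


P(X > t) = exp(-lambda * t)
= exp(-1.0900 * 0.8900)
= exp(-0.9701) = 0.3790

0.3790


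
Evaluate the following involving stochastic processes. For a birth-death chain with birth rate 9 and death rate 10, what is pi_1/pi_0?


For birth-death process, pi_n/pi_0 = (lambda/mu)^n
= (9/10)^1
= 0.9000

0.9000


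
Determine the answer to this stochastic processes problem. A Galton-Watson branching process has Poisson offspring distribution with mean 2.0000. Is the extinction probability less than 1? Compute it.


Since mu = 2.0000 > 1, extinction prob q < 1.
Solve s = exp(mu*(s-1)) iteratively.
q = 0.2032

0.2032


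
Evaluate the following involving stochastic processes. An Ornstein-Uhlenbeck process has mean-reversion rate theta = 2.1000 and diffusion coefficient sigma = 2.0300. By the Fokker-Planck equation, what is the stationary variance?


Stationary variance = sigma^2 / (2*theta)
= 2.0300^2 / (2*2.1000)
= 4.1209 / 4.2000
= 0.9812

0.9812


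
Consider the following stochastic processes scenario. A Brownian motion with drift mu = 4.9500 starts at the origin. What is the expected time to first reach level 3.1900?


Expected first passage time = a/mu
= 3.1900/4.9500
= 0.6444

0.6444


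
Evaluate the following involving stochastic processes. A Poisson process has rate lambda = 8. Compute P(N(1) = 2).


P(N(t)=k) = (lambda*t)^k * exp(-lambda*t) / k!
lambda*t = 8
= 8^2 * exp(-8) / 2!
= 64 * 3.3546e-04 / 2
= 0.0107

0.0107


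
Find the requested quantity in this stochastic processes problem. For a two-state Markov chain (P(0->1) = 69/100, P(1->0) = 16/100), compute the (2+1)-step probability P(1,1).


P^3 = P^2 * P^1
Computing via matrix multiplication of the transition matrix.
Entry (1,1) of P^3 = 0.8124

0.8124


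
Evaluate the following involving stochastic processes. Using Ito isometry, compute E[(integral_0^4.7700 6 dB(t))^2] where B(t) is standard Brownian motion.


By Ito isometry: E[(int f dB)^2] = int f^2 dt
= 6^2 * 4.7700
= 36 * 4.7700 = 171.7200

171.7200


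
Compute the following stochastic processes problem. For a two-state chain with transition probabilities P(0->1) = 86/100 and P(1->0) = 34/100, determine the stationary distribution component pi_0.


Stationary distribution: pi_0 = p10/(p01+p10), pi_1 = p01/(p01+p10)
p01 = 0.8600, p10 = 0.3400
pi_0 = 0.2833

0.2833


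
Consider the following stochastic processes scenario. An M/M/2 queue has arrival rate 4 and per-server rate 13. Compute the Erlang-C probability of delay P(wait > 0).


a = lambda/mu = 0.3077
rho = a/c = 0.1538
Erlang-C formula applied:
C(c,a) = 0.0410

0.0410


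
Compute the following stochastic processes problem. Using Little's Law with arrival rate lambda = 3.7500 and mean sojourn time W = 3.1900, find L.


Little's Law: L = lambda * W
= 3.7500 * 3.1900
= 11.9625

11.9625


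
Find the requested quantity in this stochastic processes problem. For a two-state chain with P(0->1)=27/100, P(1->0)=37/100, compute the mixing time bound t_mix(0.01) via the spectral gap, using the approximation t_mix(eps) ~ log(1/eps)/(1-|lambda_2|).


lambda_2 = |1 - p01 - p10| = |1 - 0.2700 - 0.3700| = 0.3600
t_mix ~ log(1/eps)/(1 - |lambda_2|)
= log(100)/(1 - 0.3600) = 4.6052/0.6400
= 7.1956

7.1956


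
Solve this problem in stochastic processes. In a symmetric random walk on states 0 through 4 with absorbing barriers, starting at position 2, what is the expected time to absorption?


For symmetric RW on 0,...,N with absorbing barriers, E(i) = i*(N-i)
E(2) = 2 * 2 = 4

4


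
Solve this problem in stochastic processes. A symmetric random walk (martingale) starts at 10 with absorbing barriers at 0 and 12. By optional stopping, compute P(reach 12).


By optional stopping theorem: E(M at tau) = M(0) = 10
P(hit 12)*12 + P(hit 0)*0 = 10
P(hit 12) = (10 - 0)/(12 - 0) = 5/6 = 0.8333

0.8333


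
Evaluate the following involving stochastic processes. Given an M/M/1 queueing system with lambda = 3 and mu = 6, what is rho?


rho = lambda/mu
= 3/6
= 0.5000

0.5000


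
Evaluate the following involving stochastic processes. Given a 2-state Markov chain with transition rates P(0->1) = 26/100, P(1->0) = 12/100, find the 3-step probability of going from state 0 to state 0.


Computing P^3 by matrix multiplication.
P = [[0.7400, 0.2600], [0.1200, 0.8800]]
After raising P to the power 3:
P^3(0,0) = 0.4789

0.4789


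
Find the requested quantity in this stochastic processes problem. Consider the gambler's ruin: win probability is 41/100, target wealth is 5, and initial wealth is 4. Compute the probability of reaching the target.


Gambler's ruin formula:
r = q/p = 0.5900/0.4100 = 1.4390
P(win) = (1 - r^i)/(1 - r^N)
= (1 - 1.4390^4)/(1 - 1.4390^5)
= 0.6359

0.6359


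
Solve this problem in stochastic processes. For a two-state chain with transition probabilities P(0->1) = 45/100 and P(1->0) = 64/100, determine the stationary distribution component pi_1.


Stationary distribution: pi_0 = p10/(p01+p10), pi_1 = p01/(p01+p10)
p01 = 0.4500, p10 = 0.6400
pi_1 = 0.4128

0.4128


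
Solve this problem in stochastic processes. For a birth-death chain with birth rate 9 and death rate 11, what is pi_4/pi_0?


For birth-death process, pi_n/pi_0 = (lambda/mu)^n
= (9/11)^4
= 0.4481

0.4481


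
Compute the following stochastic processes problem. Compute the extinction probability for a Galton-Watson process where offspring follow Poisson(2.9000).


Since mu = 2.9000 > 1, extinction prob q < 1.
Solve s = exp(mu*(s-1)) iteratively.
q = 0.0668

0.0668


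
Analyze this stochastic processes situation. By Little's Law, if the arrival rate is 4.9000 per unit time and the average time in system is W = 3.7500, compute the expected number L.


Little's Law: L = lambda * W
= 4.9000 * 3.7500
= 18.3750

18.3750


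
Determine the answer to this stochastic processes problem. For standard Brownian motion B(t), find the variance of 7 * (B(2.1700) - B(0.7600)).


Var(alpha*(B(t)-B(s))) = alpha^2 * (t-s)
= 7^2 * (2.1700 - 0.7600)
= 49 * 1.4100
= 69.0900

69.0900


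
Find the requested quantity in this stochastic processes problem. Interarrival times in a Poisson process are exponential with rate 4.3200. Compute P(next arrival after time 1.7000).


P(X > t) = exp(-lambda * t)
= exp(-4.3200 * 1.7000)
= exp(-7.3440) = 6.4646e-04

6.4646e-04


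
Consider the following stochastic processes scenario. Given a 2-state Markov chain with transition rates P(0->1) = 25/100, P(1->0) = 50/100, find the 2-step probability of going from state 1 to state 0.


Computing P^2 by matrix multiplication.
P = [[0.7500, 0.2500], [0.5000, 0.5000]]
After raising P to the power 2:
P^2(1,0) = 0.6250

0.6250


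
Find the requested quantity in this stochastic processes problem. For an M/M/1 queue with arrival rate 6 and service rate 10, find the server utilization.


rho = lambda/mu
= 6/10
= 0.6000

0.6000


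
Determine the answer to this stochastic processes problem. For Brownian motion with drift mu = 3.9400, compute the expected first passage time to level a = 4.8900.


Expected first passage time = a/mu
= 4.8900/3.9400
= 1.2411

1.2411


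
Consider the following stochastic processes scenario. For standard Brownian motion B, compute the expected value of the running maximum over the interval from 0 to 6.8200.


E(max B(s)) = sqrt(2t/pi)
= sqrt(2*6.8200/pi)
= sqrt(4.3417)
= 2.0837

2.0837


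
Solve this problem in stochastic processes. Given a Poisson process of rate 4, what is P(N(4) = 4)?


P(N(t)=k) = (lambda*t)^k * exp(-lambda*t) / k!
lambda*t = 16
= 16^4 * exp(-16) / 4!
= 65536 * 1.1254e-07 / 24
= 3.0730e-04

3.0730e-04


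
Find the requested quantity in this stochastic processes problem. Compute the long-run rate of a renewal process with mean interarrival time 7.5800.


Long-run renewal rate = 1/E(X)
= 1/7.5800
= 0.1319

0.1319


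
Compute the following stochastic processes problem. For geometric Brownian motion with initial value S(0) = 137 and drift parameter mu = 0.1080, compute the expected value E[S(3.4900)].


E[S(t)] = S(0) * exp(mu * t)
= 137 * exp(0.1080 * 3.4900)
= 137 * 1.4578
= 199.7169

199.7169


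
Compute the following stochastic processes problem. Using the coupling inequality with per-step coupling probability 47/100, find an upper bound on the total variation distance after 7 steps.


TV distance bound <= (1-delta)^n
= (1 - 0.4700)^7
= 0.5300^7
= 0.0117

0.0117


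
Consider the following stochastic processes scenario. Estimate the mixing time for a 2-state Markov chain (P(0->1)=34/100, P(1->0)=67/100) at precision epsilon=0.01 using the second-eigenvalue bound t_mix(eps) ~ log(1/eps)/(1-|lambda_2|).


lambda_2 = |1 - p01 - p10| = |1 - 0.3400 - 0.6700| = 0.0100
t_mix ~ log(1/eps)/(1 - |lambda_2|)
= log(100)/(1 - 0.0100) = 4.6052/0.9900
= 4.6517

4.6517


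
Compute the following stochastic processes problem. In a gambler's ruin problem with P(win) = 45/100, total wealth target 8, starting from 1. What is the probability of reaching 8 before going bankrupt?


Gambler's ruin formula:
r = q/p = 0.5500/0.4500 = 1.2222
P(win) = (1 - r^i)/(1 - r^N)
= (1 - 1.2222^1)/(1 - 1.2222^8)
= 0.0558

0.0558


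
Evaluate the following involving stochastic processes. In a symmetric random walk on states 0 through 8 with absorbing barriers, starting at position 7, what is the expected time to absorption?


For symmetric RW on 0,...,N with absorbing barriers, E(i) = i*(N-i)
E(7) = 7 * 1 = 7

7


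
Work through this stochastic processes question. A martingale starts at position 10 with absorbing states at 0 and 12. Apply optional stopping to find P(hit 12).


By optional stopping theorem: E(M at tau) = M(0) = 10
P(hit 12)*12 + P(hit 0)*0 = 10
P(hit 12) = (10 - 0)/(12 - 0) = 5/6 = 0.8333

0.8333


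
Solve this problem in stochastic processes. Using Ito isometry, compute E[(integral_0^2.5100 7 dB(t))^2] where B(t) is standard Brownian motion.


By Ito isometry: E[(int f dB)^2] = int f^2 dt
= 7^2 * 2.5100
= 49 * 2.5100 = 122.9900

122.9900


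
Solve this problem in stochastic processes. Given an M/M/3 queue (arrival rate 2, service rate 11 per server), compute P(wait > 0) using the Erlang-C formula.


a = lambda/mu = 0.1818
rho = a/c = 0.0606
Erlang-C formula applied:
C(c,a) = 8.8909e-04

8.8909e-04


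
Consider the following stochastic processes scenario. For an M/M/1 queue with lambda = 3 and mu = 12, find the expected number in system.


rho = 3/12 = 0.2500
L = rho/(1-rho)
= 0.2500/0.7500
= 0.3333

0.3333


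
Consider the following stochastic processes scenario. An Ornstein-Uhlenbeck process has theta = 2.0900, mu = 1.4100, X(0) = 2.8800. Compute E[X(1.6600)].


E[X(t)] = mu + (X(0) - mu)*exp(-theta*t)
= 1.4100 + (2.8800 - 1.4100)*exp(-2.0900*1.6600)
= 1.4100 + 1.4700 * 0.0311
= 1.4558

1.4558


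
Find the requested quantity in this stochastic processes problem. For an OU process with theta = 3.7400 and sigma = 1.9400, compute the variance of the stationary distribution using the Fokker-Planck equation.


Stationary variance = sigma^2 / (2*theta)
= 1.9400^2 / (2*3.7400)
= 3.7636 / 7.4800
= 0.5032

0.5032
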